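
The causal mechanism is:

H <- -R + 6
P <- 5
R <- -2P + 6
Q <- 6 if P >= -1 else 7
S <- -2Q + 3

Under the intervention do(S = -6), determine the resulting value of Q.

The intervention breaks the incoming arrows to S: S <- -2Q + 3 no longer applies, and S = -6.
Since Q is not a descendant of the intervened variable, it is unaffected.
Q = 6 if P >= -1 else 7  [with P=5]  = 6

6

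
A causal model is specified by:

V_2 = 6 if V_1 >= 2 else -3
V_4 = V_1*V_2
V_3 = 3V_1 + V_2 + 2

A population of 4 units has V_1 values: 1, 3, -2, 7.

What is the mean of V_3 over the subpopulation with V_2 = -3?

E[V_3|V_2=-3] averages over only the 2 units with V_2=-3 (V_1 = 1, -2): V_3 = 2, -7, mean -2.5.

-2.5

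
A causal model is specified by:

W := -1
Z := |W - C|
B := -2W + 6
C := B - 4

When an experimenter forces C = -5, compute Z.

4

The intervention breaks the incoming arrows to C: C := B - 4 no longer applies, and C = -5.
Z = |W - C|  [with W=-1, C=-5]  = 4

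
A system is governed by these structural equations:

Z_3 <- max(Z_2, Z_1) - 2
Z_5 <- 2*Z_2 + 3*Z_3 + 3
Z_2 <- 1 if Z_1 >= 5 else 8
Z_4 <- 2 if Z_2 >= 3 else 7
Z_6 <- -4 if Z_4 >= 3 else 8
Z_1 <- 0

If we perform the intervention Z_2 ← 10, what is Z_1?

0

Under do(Z_2=10), the mechanism Z_2 <- 1 if Z_1 >= 5 else 8 is discarded; Z_2 is fixed at 10.
Z_1 is not downstream of the intervention, so its value is determined by the original equations.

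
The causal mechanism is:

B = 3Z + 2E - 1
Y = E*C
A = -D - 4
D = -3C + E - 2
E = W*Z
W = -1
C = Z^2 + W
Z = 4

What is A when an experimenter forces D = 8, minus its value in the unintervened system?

Intervening sets D = 8 and removes its equation (D = -3C + E - 2).
A = -D - 4  [with D=8]  = -12
Without intervention: C = Z^2 + W  [with Z=4, W=-1]  = 15; E = W*Z  [with W=-1, Z=4]  = -4; D = -3C + E - 2  [with C=15, E=-4]  = -51; A = -D - 4  [with D=-51]  = 47.
Change = -12 − 47 = -59.

-59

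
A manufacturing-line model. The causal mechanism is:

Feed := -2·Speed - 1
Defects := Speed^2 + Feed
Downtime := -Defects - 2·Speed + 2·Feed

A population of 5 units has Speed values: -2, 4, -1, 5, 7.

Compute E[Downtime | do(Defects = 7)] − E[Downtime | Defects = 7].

-9.6

Under do(Defects=7), Defects's equation is replaced by Defects=7 for every unit. Per-unit Downtime: 3, -33, -3, -39, -51. Mean = -24.6.
Conditioning on Defects=7 selects the 2 unit(s) with Speed ∈ {-2, 4}. Their Downtime values: 3, -33. Mean = -15.
Difference = -24.6 − (-15) = -9.6.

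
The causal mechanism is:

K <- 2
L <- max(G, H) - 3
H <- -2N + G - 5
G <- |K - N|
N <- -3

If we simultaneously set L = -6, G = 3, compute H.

Under do(L = -6, G = 3), each intervened variable's structural equation is replaced by its fixed value.
H = -2N + G - 5  [with N=-3, G=3]  = 4

4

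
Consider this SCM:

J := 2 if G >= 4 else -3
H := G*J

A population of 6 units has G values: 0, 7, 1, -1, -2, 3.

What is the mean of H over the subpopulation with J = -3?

-0.6

Observing J=-3 restricts to units where J's equation naturally yields -3: G ∈ {0, 1, -1, -2, 3}. In that subpopulation H = 0, -3, 3, 6, -9, mean -0.6.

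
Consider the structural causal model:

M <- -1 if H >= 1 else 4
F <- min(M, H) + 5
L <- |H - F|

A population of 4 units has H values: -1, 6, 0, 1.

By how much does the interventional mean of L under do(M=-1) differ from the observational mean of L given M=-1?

1

Under do(M=-1), M's equation is replaced by M=-1 for every unit. Per-unit L: 5, 2, 4, 3. Mean = 3.5.
Conditioning on M=-1 selects the 2 unit(s) with H ∈ {6, 1}. Their L values: 2, 3. Mean = 2.5.
Difference = 3.5 − 2.5 = 1.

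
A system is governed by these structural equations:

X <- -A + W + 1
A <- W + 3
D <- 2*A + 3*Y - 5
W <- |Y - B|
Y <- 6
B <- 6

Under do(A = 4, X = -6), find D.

21

The joint intervention fixes A = 4, X = -6, removing each variable's own equation.
D = 2*A + 3*Y - 5  [with A=4, Y=6]  = 21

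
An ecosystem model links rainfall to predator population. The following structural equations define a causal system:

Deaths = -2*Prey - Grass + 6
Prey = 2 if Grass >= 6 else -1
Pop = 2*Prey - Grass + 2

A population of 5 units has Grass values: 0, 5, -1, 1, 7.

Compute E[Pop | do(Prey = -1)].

-2.4

Every unit gets Prey=-1 under the intervention. Pop values become 0, -5, 1, -1, -7; E[Pop|do(Prey=-1)] = -2.4.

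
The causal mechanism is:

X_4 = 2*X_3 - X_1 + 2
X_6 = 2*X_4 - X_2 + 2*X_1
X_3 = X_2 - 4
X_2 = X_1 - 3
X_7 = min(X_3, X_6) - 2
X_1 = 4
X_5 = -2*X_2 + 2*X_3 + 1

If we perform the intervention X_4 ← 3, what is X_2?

1

The intervention breaks the incoming arrows to X_4: X_4 = 2*X_3 - X_1 + 2 no longer applies, and X_4 = 3.
Since X_2 is not a descendant of the intervened variable, it is unaffected.
X_2 = X_1 - 3  [with X_1=4]  = 1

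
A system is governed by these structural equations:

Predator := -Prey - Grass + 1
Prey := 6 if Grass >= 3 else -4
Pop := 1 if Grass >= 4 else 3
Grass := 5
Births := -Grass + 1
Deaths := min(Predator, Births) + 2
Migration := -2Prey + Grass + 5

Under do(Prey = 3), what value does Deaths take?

do(Prey=3) replaces the equation Prey := 6 if Grass >= 3 else -4 with the constant Prey = 3.
Predator = -Prey - Grass + 1  [with Prey=3, Grass=5]  = -7
Births = -Grass + 1  [with Grass=5]  = -4
Deaths = min(Predator, Births) + 2  [with Predator=-7, Births=-4]  = -5

-5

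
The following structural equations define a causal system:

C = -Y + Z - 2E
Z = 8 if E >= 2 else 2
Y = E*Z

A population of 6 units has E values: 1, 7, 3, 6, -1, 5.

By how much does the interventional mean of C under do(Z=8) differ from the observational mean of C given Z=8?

The intervention sets Z=8 in all 6 units regardless of E. Recomputing C per unit gives -2, -62, -22, -52, 18, -42; average -27.
Conditioning on Z=8 selects the 4 unit(s) with E ∈ {7, 3, 6, 5}. Their C values: -62, -22, -52, -42. Mean = -44.5.
Difference = -27 − (-44.5) = 17.5.

17.5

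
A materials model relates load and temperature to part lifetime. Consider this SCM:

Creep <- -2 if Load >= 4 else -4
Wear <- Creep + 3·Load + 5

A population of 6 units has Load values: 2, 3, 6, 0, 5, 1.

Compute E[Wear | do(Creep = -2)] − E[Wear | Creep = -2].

-8

Every unit gets Creep=-2 under the intervention. Wear values become 9, 12, 21, 3, 18, 6; E[Wear|do(Creep=-2)] = 11.5.
Conditioning on Creep=-2 selects the 2 unit(s) with Load ∈ {6, 5}. Their Wear values: 21, 18. Mean = 19.5.
Difference = 11.5 − 19.5 = -8.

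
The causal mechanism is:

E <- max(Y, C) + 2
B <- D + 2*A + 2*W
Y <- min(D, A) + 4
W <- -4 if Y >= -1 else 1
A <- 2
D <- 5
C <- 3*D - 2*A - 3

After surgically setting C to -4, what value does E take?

Intervening sets C = -4 and removes its equation (C <- 3*D - 2*A - 3).
Y = min(D, A) + 4  [with D=5, A=2]  = 6
E = max(Y, C) + 2  [with Y=6, C=-4]  = 8

8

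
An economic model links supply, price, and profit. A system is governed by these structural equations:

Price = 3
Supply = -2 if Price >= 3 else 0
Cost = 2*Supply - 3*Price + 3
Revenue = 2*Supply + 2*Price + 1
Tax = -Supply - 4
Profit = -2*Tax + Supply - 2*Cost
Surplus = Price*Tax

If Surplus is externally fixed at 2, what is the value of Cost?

-10

Intervening sets Surplus = 2 and removes its equation (Surplus = Price*Tax).
Cost is not downstream of the intervention, so its value is determined by the original equations.
Supply = -2 if Price >= 3 else 0  [with Price=3]  = -2
Cost = 2*Supply - 3*Price + 3  [with Supply=-2, Price=3]  = -10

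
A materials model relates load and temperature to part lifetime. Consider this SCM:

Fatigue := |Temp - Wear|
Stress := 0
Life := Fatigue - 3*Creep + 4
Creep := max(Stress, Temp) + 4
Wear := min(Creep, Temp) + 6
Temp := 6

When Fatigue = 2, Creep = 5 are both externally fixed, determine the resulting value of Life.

The joint intervention fixes Fatigue = 2, Creep = 5, removing each variable's own equation.
Life = Fatigue - 3*Creep + 4  [with Fatigue=2, Creep=5]  = -9

-9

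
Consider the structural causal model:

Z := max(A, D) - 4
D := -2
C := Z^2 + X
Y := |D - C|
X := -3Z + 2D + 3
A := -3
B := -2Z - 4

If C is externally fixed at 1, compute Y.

The intervention breaks the incoming arrows to C: C := Z^2 + X no longer applies, and C = 1.
Y = |D - C|  [with D=-2, C=1]  = 3

3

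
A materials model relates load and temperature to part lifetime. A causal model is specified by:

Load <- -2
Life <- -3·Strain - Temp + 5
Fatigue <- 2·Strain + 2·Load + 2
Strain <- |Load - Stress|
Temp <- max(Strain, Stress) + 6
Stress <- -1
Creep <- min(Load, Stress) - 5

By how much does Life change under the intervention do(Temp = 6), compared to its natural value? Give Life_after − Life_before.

1

The intervention breaks the incoming arrows to Temp: Temp <- max(Strain, Stress) + 6 no longer applies, and Temp = 6.
Strain = |Load - Stress|  [with Load=-2, Stress=-1]  = 1
Life = -3·Strain - Temp + 5  [with Strain=1, Temp=6]  = -4
Without intervention: Strain = |Load - Stress|  [with Load=-2, Stress=-1]  = 1; Temp = max(Strain, Stress) + 6  [with Strain=1, Stress=-1]  = 7; Life = -3·Strain - Temp + 5  [with Strain=1, Temp=7]  = -5.
Change = -4 − (-5) = 1.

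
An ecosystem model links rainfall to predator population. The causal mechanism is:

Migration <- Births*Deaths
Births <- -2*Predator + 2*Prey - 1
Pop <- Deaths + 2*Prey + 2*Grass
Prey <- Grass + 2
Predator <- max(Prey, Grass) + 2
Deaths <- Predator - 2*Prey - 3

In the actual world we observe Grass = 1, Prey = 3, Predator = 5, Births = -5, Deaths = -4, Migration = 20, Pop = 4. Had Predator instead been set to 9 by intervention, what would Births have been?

The intervention breaks the incoming arrows to Predator: Predator <- max(Prey, Grass) + 2 no longer applies, and Predator = 9.
Prey = Grass + 2  [with Grass=1]  = 3
Births = -2*Predator + 2*Prey - 1  [with Predator=9, Prey=3]  = -13

-13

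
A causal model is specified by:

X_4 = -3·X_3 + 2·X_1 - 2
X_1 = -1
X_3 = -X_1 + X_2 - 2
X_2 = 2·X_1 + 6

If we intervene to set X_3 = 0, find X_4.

-4

The intervention breaks the incoming arrows to X_3: X_3 = -X_1 + X_2 - 2 no longer applies, and X_3 = 0.
X_4 = -3·X_3 + 2·X_1 - 2  [with X_3=0, X_1=-1]  = -4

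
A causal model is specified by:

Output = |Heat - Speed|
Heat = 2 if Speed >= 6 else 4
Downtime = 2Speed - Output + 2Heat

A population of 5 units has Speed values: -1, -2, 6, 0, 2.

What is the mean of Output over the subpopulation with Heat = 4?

Conditioning on Heat=4 selects the 4 unit(s) with Speed ∈ {-1, -2, 0, 2}. Their Output values: 5, 6, 4, 2. Mean = 4.25.

4.25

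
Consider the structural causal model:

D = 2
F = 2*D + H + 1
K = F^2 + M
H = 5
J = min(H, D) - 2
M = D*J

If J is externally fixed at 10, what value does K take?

The intervention breaks the incoming arrows to J: J = min(H, D) - 2 no longer applies, and J = 10.
M = D*J  [with D=2, J=10]  = 20
F = 2*D + H + 1  [with D=2, H=5]  = 10
K = F^2 + M  [with F=10, M=20]  = 120

120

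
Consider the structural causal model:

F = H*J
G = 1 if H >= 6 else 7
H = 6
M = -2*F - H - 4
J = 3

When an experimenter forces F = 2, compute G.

1

do(F=2) replaces the equation F = H*J with the constant F = 2.
G is not downstream of the intervention, so its value is determined by the original equations.
G = 1 if H >= 6 else 7  [with H=6]  = 1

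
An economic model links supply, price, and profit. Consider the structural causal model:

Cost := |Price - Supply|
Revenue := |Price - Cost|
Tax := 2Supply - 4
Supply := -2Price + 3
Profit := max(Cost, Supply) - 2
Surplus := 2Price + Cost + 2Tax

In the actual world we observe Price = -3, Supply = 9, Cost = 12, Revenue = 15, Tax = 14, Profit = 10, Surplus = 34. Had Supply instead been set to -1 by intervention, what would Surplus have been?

-16

Under do(Supply=-1), the mechanism Supply := -2Price + 3 is discarded; Supply is fixed at -1.
Cost = |Price - Supply|  [with Price=-3, Supply=-1]  = 2
Tax = 2Supply - 4  [with Supply=-1]  = -6
Surplus = 2Price + Cost + 2Tax  [with Price=-3, Cost=2, Tax=-6]  = -16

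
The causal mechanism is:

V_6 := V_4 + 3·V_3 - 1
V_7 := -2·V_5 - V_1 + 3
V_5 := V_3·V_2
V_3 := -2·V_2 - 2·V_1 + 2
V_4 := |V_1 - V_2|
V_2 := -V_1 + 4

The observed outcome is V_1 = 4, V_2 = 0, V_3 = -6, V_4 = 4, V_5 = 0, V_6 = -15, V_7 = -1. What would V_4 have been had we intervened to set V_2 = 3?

Under do(V_2=3), the mechanism V_2 := -V_1 + 4 is discarded; V_2 is fixed at 3.
V_4 = |V_1 - V_2|  [with V_1=4, V_2=3]  = 1

1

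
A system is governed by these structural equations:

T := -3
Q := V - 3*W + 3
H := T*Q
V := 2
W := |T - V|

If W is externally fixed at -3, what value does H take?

do(W=-3) replaces the equation W := |T - V| with the constant W = -3.
Q = V - 3*W + 3  [with V=2, W=-3]  = 14
H = T*Q  [with T=-3, Q=14]  = -42

-42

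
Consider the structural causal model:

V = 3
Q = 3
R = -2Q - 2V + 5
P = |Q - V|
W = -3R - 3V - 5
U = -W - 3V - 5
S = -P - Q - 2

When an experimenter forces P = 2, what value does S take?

-7

The intervention breaks the incoming arrows to P: P = |Q - V| no longer applies, and P = 2.
S = -P - Q - 2  [with P=2, Q=3]  = -7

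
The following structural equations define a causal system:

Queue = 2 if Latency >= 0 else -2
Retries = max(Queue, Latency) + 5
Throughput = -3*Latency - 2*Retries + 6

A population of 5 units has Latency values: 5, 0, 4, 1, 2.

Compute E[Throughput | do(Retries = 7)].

do(Retries=7) breaks Retries's dependence on Latency. With Retries=7 fixed, Throughput across the units is -23, -8, -20, -11, -14, mean -15.2.

-15.2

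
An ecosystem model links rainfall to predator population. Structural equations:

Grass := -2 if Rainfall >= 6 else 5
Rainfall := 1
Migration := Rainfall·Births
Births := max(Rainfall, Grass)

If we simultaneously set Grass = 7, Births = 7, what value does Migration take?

Setting Grass = 7, Births = 7 by intervention discards those variables' equations.
Migration = Rainfall·Births  [with Rainfall=1, Births=7]  = 7

7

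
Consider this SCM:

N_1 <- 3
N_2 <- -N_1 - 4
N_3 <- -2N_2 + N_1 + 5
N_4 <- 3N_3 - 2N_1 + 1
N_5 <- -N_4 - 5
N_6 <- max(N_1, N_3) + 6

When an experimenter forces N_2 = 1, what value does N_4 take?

Under do(N_2=1), the mechanism N_2 <- -N_1 - 4 is discarded; N_2 is fixed at 1.
N_3 = -2N_2 + N_1 + 5  [with N_2=1, N_1=3]  = 6
N_4 = 3N_3 - 2N_1 + 1  [with N_3=6, N_1=3]  = 13

13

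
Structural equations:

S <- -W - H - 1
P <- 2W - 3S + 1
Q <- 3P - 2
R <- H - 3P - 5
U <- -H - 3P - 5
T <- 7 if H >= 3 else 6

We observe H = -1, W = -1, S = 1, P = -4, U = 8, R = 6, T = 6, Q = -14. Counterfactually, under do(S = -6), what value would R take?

-57

The intervention breaks the incoming arrows to S: S <- -W - H - 1 no longer applies, and S = -6.
P = 2W - 3S + 1  [with W=-1, S=-6]  = 17
R = H - 3P - 5  [with H=-1, P=17]  = -57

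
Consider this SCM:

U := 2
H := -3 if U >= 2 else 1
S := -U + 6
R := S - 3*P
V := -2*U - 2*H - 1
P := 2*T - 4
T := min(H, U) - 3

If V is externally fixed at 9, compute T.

-6

Under do(V=9), the mechanism V := -2*U - 2*H - 1 is discarded; V is fixed at 9.
Since T is not a descendant of the intervened variable, it is unaffected.
H = -3 if U >= 2 else 1  [with U=2]  = -3
T = min(H, U) - 3  [with H=-3, U=2]  = -6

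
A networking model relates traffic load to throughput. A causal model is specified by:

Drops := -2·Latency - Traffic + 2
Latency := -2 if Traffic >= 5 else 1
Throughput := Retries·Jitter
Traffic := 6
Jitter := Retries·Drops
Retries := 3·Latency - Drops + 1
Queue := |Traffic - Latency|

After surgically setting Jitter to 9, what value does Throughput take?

-45

Intervening sets Jitter = 9 and removes its equation (Jitter := Retries·Drops).
Latency = -2 if Traffic >= 5 else 1  [with Traffic=6]  = -2
Drops = -2·Latency - Traffic + 2  [with Latency=-2, Traffic=6]  = 0
Retries = 3·Latency - Drops + 1  [with Latency=-2, Drops=0]  = -5
Throughput = Retries·Jitter  [with Retries=-5, Jitter=9]  = -45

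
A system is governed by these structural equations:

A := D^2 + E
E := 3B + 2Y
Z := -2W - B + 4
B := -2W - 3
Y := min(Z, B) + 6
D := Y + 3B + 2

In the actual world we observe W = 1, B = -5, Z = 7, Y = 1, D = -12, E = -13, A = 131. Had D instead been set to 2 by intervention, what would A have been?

Under do(D=2), the mechanism D := Y + 3B + 2 is discarded; D is fixed at 2.
B = -2W - 3  [with W=1]  = -5
Z = -2W - B + 4  [with W=1, B=-5]  = 7
Y = min(Z, B) + 6  [with Z=7, B=-5]  = 1
E = 3B + 2Y  [with B=-5, Y=1]  = -13
A = D^2 + E  [with D=2, E=-13]  = -9

-9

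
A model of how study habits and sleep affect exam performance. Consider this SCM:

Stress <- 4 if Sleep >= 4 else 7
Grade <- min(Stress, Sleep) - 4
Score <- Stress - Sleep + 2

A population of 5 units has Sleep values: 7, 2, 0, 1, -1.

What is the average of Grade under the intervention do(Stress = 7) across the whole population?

-2.2

Every unit gets Stress=7 under the intervention. Grade values become 3, -2, -4, -3, -5; E[Grade|do(Stress=7)] = -2.2.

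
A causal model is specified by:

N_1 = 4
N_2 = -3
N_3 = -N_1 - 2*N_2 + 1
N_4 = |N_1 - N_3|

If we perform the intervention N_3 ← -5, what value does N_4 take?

The intervention breaks the incoming arrows to N_3: N_3 = -N_1 - 2*N_2 + 1 no longer applies, and N_3 = -5.
N_4 = |N_1 - N_3|  [with N_1=4, N_3=-5]  = 9

9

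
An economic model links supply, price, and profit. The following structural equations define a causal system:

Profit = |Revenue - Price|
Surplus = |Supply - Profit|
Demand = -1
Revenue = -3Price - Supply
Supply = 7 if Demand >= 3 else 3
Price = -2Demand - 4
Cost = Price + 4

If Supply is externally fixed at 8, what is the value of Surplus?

The intervention breaks the incoming arrows to Supply: Supply = 7 if Demand >= 3 else 3 no longer applies, and Supply = 8.
Price = -2Demand - 4  [with Demand=-1]  = -2
Revenue = -3Price - Supply  [with Price=-2, Supply=8]  = -2
Profit = |Revenue - Price|  [with Revenue=-2, Price=-2]  = 0
Surplus = |Supply - Profit|  [with Supply=8, Profit=0]  = 8

8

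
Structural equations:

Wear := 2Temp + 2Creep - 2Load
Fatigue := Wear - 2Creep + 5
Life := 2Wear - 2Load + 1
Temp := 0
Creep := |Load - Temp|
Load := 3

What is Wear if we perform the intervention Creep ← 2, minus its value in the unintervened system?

The intervention breaks the incoming arrows to Creep: Creep := |Load - Temp| no longer applies, and Creep = 2.
Wear = 2Temp + 2Creep - 2Load  [with Temp=0, Creep=2, Load=3]  = -2
Without intervention: Creep = |Load - Temp|  [with Load=3, Temp=0]  = 3; Wear = 2Temp + 2Creep - 2Load  [with Temp=0, Creep=3, Load=3]  = 0.
Change = -2 − 0 = -2.

-2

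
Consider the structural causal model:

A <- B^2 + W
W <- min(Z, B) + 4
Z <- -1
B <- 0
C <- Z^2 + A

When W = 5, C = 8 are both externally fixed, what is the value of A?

5

The joint intervention fixes W = 5, C = 8, removing each variable's own equation.
A = B^2 + W  [with B=0, W=5]  = 5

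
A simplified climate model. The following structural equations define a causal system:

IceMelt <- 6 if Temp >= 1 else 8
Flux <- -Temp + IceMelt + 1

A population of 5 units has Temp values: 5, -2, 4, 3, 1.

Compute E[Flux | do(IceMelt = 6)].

4.8

Under do(IceMelt=6), IceMelt's equation is replaced by IceMelt=6 for every unit. Per-unit Flux: 2, 9, 3, 4, 6. Mean = 4.8.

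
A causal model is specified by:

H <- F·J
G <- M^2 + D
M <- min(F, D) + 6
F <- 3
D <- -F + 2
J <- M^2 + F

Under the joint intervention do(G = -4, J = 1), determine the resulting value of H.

The joint intervention fixes G = -4, J = 1, removing each variable's own equation.
H = F·J  [with F=3, J=1]  = 3

3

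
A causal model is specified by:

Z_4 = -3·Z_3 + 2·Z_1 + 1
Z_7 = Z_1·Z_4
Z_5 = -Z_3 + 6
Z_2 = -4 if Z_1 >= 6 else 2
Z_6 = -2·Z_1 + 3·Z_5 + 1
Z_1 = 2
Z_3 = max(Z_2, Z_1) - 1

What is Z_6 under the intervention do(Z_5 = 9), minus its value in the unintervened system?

The intervention breaks the incoming arrows to Z_5: Z_5 = -Z_3 + 6 no longer applies, and Z_5 = 9.
Z_6 = -2·Z_1 + 3·Z_5 + 1  [with Z_1=2, Z_5=9]  = 24
Without intervention: Z_2 = -4 if Z_1 >= 6 else 2  [with Z_1=2]  = 2; Z_3 = max(Z_2, Z_1) - 1  [with Z_2=2, Z_1=2]  = 1; Z_5 = -Z_3 + 6  [with Z_3=1]  = 5; Z_6 = -2·Z_1 + 3·Z_5 + 1  [with Z_1=2, Z_5=5]  = 12.
Change = 24 − 12 = 12.

12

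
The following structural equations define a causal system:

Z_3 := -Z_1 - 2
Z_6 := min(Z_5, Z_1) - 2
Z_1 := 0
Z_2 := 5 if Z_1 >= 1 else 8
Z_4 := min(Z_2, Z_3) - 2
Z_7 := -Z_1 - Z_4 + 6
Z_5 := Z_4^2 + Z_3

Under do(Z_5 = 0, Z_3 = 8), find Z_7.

The joint intervention fixes Z_5 = 0, Z_3 = 8, removing each variable's own equation.
Z_2 = 5 if Z_1 >= 1 else 8  [with Z_1=0]  = 8
Z_4 = min(Z_2, Z_3) - 2  [with Z_2=8, Z_3=8]  = 6
Z_7 = -Z_1 - Z_4 + 6  [with Z_1=0, Z_4=6]  = 0

0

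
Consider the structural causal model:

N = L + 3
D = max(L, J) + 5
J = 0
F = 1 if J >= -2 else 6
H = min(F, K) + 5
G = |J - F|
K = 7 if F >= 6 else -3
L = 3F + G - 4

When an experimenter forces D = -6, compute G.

Intervening sets D = -6 and removes its equation (D = max(L, J) + 5).
G is not downstream of the intervention, so its value is determined by the original equations.
F = 1 if J >= -2 else 6  [with J=0]  = 1
G = |J - F|  [with J=0, F=1]  = 1

1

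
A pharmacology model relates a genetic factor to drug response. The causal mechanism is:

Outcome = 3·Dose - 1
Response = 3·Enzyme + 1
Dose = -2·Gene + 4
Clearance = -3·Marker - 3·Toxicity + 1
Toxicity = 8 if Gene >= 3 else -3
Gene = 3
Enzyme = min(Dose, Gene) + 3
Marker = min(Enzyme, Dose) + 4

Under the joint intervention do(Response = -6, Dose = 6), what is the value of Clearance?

-53

Setting Response = -6, Dose = 6 by intervention discards those variables' equations.
Enzyme = min(Dose, Gene) + 3  [with Dose=6, Gene=3]  = 6
Marker = min(Enzyme, Dose) + 4  [with Enzyme=6, Dose=6]  = 10
Toxicity = 8 if Gene >= 3 else -3  [with Gene=3]  = 8
Clearance = -3·Marker - 3·Toxicity + 1  [with Marker=10, Toxicity=8]  = -53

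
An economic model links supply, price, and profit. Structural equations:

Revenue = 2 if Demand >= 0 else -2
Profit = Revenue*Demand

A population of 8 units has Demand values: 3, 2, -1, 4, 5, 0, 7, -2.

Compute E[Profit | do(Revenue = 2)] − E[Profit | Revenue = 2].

-2.5

The intervention sets Revenue=2 in all 8 units regardless of Demand. Recomputing Profit per unit gives 6, 4, -2, 8, 10, 0, 14, -4; average 4.5.
Observing Revenue=2 restricts to units where Revenue's equation naturally yields 2: Demand ∈ {3, 2, 4, 5, 0, 7}. In that subpopulation Profit = 6, 4, 8, 10, 0, 14, mean 7.
Difference = 4.5 − 7 = -2.5.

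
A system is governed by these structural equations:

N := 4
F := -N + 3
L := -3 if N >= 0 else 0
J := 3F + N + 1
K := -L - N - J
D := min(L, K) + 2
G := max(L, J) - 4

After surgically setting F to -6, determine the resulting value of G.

-7

Under do(F=-6), the mechanism F := -N + 3 is discarded; F is fixed at -6.
L = -3 if N >= 0 else 0  [with N=4]  = -3
J = 3F + N + 1  [with F=-6, N=4]  = -13
G = max(L, J) - 4  [with L=-3, J=-13]  = -7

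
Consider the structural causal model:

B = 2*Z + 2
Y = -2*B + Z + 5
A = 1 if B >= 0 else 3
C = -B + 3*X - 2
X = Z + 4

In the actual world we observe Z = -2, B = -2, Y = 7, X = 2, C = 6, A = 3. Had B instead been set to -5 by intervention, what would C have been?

do(B=-5) replaces the equation B = 2*Z + 2 with the constant B = -5.
X = Z + 4  [with Z=-2]  = 2
C = -B + 3*X - 2  [with B=-5, X=2]  = 9

9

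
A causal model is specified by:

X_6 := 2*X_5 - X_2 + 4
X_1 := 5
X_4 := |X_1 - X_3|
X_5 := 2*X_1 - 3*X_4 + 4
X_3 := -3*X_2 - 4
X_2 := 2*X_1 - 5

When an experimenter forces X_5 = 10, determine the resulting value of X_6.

The intervention breaks the incoming arrows to X_5: X_5 := 2*X_1 - 3*X_4 + 4 no longer applies, and X_5 = 10.
X_2 = 2*X_1 - 5  [with X_1=5]  = 5
X_6 = 2*X_5 - X_2 + 4  [with X_5=10, X_2=5]  = 19

19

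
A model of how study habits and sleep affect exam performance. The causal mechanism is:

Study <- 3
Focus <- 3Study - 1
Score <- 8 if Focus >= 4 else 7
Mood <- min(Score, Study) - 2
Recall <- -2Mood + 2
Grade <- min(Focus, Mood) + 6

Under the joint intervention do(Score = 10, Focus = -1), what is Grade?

Setting Score = 10, Focus = -1 by intervention discards those variables' equations.
Mood = min(Score, Study) - 2  [with Score=10, Study=3]  = 1
Grade = min(Focus, Mood) + 6  [with Focus=-1, Mood=1]  = 5

5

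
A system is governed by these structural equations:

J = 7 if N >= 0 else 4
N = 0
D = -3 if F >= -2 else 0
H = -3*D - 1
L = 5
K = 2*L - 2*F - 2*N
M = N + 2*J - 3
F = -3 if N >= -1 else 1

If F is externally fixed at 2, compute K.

6

The intervention breaks the incoming arrows to F: F = -3 if N >= -1 else 1 no longer applies, and F = 2.
K = 2*L - 2*F - 2*N  [with L=5, F=2, N=0]  = 6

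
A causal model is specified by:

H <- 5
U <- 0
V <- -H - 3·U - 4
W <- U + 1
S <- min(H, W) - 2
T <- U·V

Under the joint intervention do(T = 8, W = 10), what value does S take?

Setting T = 8, W = 10 by intervention discards those variables' equations.
S = min(H, W) - 2  [with H=5, W=10]  = 3

3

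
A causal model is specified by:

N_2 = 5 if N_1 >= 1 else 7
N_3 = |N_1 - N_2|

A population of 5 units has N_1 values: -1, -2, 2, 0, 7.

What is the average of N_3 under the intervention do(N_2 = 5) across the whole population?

do(N_2=5) breaks N_2's dependence on N_1. With N_2=5 fixed, N_3 across the units is 6, 7, 3, 5, 2, mean 4.6.

4.6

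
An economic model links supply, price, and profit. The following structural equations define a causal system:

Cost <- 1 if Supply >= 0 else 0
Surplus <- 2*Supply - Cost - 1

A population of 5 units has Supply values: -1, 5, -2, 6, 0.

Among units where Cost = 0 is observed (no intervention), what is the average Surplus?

E[Surplus|Cost=0] averages over only the 2 units with Cost=0 (Supply = -1, -2): Surplus = -3, -5, mean -4.

-4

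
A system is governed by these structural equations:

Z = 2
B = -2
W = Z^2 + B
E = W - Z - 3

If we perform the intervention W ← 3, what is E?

-2

The intervention breaks the incoming arrows to W: W = Z^2 + B no longer applies, and W = 3.
E = W - Z - 3  [with W=3, Z=2]  = -2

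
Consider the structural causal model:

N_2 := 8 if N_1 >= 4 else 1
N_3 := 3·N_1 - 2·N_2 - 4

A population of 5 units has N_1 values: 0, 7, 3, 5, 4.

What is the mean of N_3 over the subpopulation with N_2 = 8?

-4

E[N_3|N_2=8] averages over only the 3 units with N_2=8 (N_1 = 7, 5, 4): N_3 = 1, -5, -8, mean -4.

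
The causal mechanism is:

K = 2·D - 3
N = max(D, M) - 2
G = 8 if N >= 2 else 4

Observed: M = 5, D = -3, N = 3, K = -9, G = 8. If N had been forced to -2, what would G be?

do(N=-2) replaces the equation N = max(D, M) - 2 with the constant N = -2.
G = 8 if N >= 2 else 4  [with N=-2]  = 4

4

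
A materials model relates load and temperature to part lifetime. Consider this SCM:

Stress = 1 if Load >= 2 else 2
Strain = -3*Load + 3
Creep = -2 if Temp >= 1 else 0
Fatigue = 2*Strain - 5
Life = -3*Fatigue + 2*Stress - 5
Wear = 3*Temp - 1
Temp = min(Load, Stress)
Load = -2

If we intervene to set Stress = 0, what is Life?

do(Stress=0) replaces the equation Stress = 1 if Load >= 2 else 2 with the constant Stress = 0.
Strain = -3*Load + 3  [with Load=-2]  = 9
Fatigue = 2*Strain - 5  [with Strain=9]  = 13
Life = -3*Fatigue + 2*Stress - 5  [with Fatigue=13, Stress=0]  = -44

-44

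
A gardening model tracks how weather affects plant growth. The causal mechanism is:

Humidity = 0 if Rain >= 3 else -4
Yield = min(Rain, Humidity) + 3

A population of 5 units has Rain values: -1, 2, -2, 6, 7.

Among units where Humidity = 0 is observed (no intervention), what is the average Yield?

Conditioning on Humidity=0 selects the 2 unit(s) with Rain ∈ {6, 7}. Their Yield values: 3, 3. Mean = 3.

3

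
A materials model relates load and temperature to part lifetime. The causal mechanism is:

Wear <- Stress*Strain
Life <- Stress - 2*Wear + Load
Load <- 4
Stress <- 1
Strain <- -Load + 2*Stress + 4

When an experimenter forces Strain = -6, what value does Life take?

do(Strain=-6) replaces the equation Strain <- -Load + 2*Stress + 4 with the constant Strain = -6.
Wear = Stress*Strain  [with Stress=1, Strain=-6]  = -6
Life = Stress - 2*Wear + Load  [with Stress=1, Wear=-6, Load=4]  = 17

17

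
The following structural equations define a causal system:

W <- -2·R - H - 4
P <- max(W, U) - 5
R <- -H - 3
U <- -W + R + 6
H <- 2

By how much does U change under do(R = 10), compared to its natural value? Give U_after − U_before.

45

Under do(R=10), the mechanism R <- -H - 3 is discarded; R is fixed at 10.
W = -2·R - H - 4  [with R=10, H=2]  = -26
U = -W + R + 6  [with W=-26, R=10]  = 42
Without intervention: R = -H - 3  [with H=2]  = -5; W = -2·R - H - 4  [with R=-5, H=2]  = 4; U = -W + R + 6  [with W=4, R=-5]  = -3.
Change = 42 − (-3) = 45.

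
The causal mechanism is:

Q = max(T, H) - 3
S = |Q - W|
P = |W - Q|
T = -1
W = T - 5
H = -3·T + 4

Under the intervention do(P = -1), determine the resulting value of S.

10

The intervention breaks the incoming arrows to P: P = |W - Q| no longer applies, and P = -1.
Since S is not a descendant of the intervened variable, it is unaffected.
H = -3·T + 4  [with T=-1]  = 7
Q = max(T, H) - 3  [with T=-1, H=7]  = 4
W = T - 5  [with T=-1]  = -6
S = |Q - W|  [with Q=4, W=-6]  = 10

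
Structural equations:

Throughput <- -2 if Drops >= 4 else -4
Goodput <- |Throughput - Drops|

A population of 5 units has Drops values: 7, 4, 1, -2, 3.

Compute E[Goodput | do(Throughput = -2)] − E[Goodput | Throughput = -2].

-2.9

do(Throughput=-2) breaks Throughput's dependence on Drops. With Throughput=-2 fixed, Goodput across the units is 9, 6, 3, 0, 5, mean 4.6.
Conditioning on Throughput=-2 selects the 2 unit(s) with Drops ∈ {7, 4}. Their Goodput values: 9, 6. Mean = 7.5.
Difference = 4.6 − 7.5 = -2.9.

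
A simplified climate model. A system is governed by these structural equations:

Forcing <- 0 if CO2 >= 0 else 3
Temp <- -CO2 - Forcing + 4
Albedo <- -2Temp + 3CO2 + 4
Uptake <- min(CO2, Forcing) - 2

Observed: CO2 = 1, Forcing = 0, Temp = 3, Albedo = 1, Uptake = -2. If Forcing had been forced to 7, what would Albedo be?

Under do(Forcing=7), the mechanism Forcing <- 0 if CO2 >= 0 else 3 is discarded; Forcing is fixed at 7.
Temp = -CO2 - Forcing + 4  [with CO2=1, Forcing=7]  = -4
Albedo = -2Temp + 3CO2 + 4  [with Temp=-4, CO2=1]  = 15

15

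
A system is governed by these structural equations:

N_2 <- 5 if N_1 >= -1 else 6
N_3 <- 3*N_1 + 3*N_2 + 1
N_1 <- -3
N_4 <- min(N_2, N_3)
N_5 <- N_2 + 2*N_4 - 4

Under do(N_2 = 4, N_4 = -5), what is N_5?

-10

Setting N_2 = 4, N_4 = -5 by intervention discards those variables' equations.
N_5 = N_2 + 2*N_4 - 4  [with N_2=4, N_4=-5]  = -10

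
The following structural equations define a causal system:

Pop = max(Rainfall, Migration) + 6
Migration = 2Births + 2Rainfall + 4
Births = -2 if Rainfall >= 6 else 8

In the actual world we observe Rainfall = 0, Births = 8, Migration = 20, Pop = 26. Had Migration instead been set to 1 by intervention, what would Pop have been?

The intervention breaks the incoming arrows to Migration: Migration = 2Births + 2Rainfall + 4 no longer applies, and Migration = 1.
Pop = max(Rainfall, Migration) + 6  [with Rainfall=0, Migration=1]  = 7

7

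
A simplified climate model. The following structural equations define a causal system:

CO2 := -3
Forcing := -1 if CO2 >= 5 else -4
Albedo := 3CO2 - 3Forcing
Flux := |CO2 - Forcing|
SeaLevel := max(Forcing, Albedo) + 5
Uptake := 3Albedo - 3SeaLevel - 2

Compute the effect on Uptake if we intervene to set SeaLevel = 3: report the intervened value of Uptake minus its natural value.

Under do(SeaLevel=3), the mechanism SeaLevel := max(Forcing, Albedo) + 5 is discarded; SeaLevel is fixed at 3.
Forcing = -1 if CO2 >= 5 else -4  [with CO2=-3]  = -4
Albedo = 3CO2 - 3Forcing  [with CO2=-3, Forcing=-4]  = 3
Uptake = 3Albedo - 3SeaLevel - 2  [with Albedo=3, SeaLevel=3]  = -2
Without intervention: Forcing = -1 if CO2 >= 5 else -4  [with CO2=-3]  = -4; Albedo = 3CO2 - 3Forcing  [with CO2=-3, Forcing=-4]  = 3; SeaLevel = max(Forcing, Albedo) + 5  [with Forcing=-4, Albedo=3]  = 8; Uptake = 3Albedo - 3SeaLevel - 2  [with Albedo=3, SeaLevel=8]  = -17.
Change = -2 − (-17) = 15.

15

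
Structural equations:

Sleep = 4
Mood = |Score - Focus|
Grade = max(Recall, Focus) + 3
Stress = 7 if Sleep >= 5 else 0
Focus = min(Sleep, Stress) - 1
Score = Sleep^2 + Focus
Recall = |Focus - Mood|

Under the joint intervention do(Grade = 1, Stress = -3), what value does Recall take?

Under do(Grade = 1, Stress = -3), each intervened variable's structural equation is replaced by its fixed value.
Focus = min(Sleep, Stress) - 1  [with Sleep=4, Stress=-3]  = -4
Score = Sleep^2 + Focus  [with Sleep=4, Focus=-4]  = 12
Mood = |Score - Focus|  [with Score=12, Focus=-4]  = 16
Recall = |Focus - Mood|  [with Focus=-4, Mood=16]  = 20

20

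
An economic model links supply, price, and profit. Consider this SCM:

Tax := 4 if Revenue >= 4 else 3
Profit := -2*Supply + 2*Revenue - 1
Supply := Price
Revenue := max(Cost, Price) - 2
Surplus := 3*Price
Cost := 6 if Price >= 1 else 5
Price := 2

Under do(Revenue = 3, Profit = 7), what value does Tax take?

3

Setting Revenue = 3, Profit = 7 by intervention discards those variables' equations.
Tax = 4 if Revenue >= 4 else 3  [with Revenue=3]  = 3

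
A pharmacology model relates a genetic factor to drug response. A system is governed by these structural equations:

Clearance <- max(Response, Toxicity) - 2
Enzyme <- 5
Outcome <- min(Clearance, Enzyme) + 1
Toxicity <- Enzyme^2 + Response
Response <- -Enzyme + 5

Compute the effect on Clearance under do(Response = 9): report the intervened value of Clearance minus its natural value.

9

Under do(Response=9), the mechanism Response <- -Enzyme + 5 is discarded; Response is fixed at 9.
Toxicity = Enzyme^2 + Response  [with Enzyme=5, Response=9]  = 34
Clearance = max(Response, Toxicity) - 2  [with Response=9, Toxicity=34]  = 32
Without intervention: Response = -Enzyme + 5  [with Enzyme=5]  = 0; Toxicity = Enzyme^2 + Response  [with Enzyme=5, Response=0]  = 25; Clearance = max(Response, Toxicity) - 2  [with Response=0, Toxicity=25]  = 23.
Change = 32 − 23 = 9.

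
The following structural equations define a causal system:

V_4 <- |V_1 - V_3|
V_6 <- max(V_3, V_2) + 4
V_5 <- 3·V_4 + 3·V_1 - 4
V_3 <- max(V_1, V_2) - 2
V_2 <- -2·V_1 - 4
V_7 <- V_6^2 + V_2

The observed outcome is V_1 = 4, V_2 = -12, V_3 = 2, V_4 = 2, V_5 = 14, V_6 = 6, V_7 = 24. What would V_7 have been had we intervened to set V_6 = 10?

88

Intervening sets V_6 = 10 and removes its equation (V_6 <- max(V_3, V_2) + 4).
V_2 = -2·V_1 - 4  [with V_1=4]  = -12
V_7 = V_6^2 + V_2  [with V_6=10, V_2=-12]  = 88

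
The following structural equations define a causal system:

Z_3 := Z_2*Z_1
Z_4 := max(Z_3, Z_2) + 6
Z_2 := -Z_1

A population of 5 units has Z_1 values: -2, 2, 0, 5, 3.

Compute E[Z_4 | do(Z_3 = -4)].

do(Z_3=-4) breaks Z_3's dependence on Z_1. With Z_3=-4 fixed, Z_4 across the units is 8, 4, 6, 2, 3, mean 4.6.

4.6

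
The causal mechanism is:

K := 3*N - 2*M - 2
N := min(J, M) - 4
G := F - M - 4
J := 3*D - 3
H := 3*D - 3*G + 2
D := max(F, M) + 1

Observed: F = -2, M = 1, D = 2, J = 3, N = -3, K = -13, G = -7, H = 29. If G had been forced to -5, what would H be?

do(G=-5) replaces the equation G := F - M - 4 with the constant G = -5.
D = max(F, M) + 1  [with F=-2, M=1]  = 2
H = 3*D - 3*G + 2  [with D=2, G=-5]  = 23

23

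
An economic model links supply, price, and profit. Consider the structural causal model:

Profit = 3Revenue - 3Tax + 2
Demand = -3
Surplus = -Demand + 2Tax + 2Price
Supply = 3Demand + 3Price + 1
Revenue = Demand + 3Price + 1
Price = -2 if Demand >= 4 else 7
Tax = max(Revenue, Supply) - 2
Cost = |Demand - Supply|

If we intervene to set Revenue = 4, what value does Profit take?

-19

Under do(Revenue=4), the mechanism Revenue = Demand + 3Price + 1 is discarded; Revenue is fixed at 4.
Price = -2 if Demand >= 4 else 7  [with Demand=-3]  = 7
Supply = 3Demand + 3Price + 1  [with Demand=-3, Price=7]  = 13
Tax = max(Revenue, Supply) - 2  [with Revenue=4, Supply=13]  = 11
Profit = 3Revenue - 3Tax + 2  [with Revenue=4, Tax=11]  = -19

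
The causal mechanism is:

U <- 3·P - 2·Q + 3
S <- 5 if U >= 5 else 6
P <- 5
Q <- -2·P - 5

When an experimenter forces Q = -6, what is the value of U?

30

The intervention breaks the incoming arrows to Q: Q <- -2·P - 5 no longer applies, and Q = -6.
U = 3·P - 2·Q + 3  [with P=5, Q=-6]  = 30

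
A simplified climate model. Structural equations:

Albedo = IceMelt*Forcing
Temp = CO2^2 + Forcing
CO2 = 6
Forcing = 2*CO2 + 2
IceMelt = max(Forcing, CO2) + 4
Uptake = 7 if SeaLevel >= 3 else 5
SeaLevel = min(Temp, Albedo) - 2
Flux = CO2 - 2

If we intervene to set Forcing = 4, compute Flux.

Under do(Forcing=4), the mechanism Forcing = 2*CO2 + 2 is discarded; Forcing is fixed at 4.
No directed path runs from Forcing to Flux, so Flux keeps its natural value.
Flux = CO2 - 2  [with CO2=6]  = 4

4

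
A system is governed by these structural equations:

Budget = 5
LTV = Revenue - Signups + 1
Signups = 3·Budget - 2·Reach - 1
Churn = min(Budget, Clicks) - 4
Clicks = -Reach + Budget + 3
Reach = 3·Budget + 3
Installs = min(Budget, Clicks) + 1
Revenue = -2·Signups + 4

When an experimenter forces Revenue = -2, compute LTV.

21

do(Revenue=-2) replaces the equation Revenue = -2·Signups + 4 with the constant Revenue = -2.
Reach = 3·Budget + 3  [with Budget=5]  = 18
Signups = 3·Budget - 2·Reach - 1  [with Budget=5, Reach=18]  = -22
LTV = Revenue - Signups + 1  [with Revenue=-2, Signups=-22]  = 21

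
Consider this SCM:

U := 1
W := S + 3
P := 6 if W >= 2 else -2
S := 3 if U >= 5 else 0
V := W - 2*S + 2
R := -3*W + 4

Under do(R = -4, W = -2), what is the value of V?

The joint intervention fixes R = -4, W = -2, removing each variable's own equation.
S = 3 if U >= 5 else 0  [with U=1]  = 0
V = W - 2*S + 2  [with W=-2, S=0]  = 0

0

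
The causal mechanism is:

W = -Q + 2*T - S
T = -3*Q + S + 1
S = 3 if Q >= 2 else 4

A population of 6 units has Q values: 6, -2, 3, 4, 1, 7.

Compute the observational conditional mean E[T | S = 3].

Conditioning on S=3 selects the 4 unit(s) with Q ∈ {6, 3, 4, 7}. Their T values: -14, -5, -8, -17. Mean = -11.

-11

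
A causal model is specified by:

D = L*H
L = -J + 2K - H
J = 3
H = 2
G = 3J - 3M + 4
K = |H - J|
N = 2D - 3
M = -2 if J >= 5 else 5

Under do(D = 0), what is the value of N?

-3

Intervening sets D = 0 and removes its equation (D = L*H).
N = 2D - 3  [with D=0]  = -3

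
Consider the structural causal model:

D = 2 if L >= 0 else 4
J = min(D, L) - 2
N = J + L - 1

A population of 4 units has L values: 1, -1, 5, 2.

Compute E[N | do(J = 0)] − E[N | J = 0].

-1.75

The intervention sets J=0 in all 4 units regardless of L. Recomputing N per unit gives 0, -2, 4, 1; average 0.75.
E[N|J=0] averages over only the 2 units with J=0 (L = 5, 2): N = 4, 1, mean 2.5.
Difference = 0.75 − 2.5 = -1.75.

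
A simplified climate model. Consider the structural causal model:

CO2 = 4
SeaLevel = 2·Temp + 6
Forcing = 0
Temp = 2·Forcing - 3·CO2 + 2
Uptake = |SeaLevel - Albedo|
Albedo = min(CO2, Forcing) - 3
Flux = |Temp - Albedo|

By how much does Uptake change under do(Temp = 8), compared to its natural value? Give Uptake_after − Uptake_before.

14

The intervention breaks the incoming arrows to Temp: Temp = 2·Forcing - 3·CO2 + 2 no longer applies, and Temp = 8.
Albedo = min(CO2, Forcing) - 3  [with CO2=4, Forcing=0]  = -3
SeaLevel = 2·Temp + 6  [with Temp=8]  = 22
Uptake = |SeaLevel - Albedo|  [with SeaLevel=22, Albedo=-3]  = 25
Without intervention: Temp = 2·Forcing - 3·CO2 + 2  [with Forcing=0, CO2=4]  = -10; Albedo = min(CO2, Forcing) - 3  [with CO2=4, Forcing=0]  = -3; SeaLevel = 2·Temp + 6  [with Temp=-10]  = -14; Uptake = |SeaLevel - Albedo|  [with SeaLevel=-14, Albedo=-3]  = 11.
Change = 25 − 11 = 14.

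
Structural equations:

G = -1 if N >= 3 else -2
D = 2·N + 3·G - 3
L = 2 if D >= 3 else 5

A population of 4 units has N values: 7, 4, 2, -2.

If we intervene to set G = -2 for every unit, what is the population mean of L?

The intervention sets G=-2 in all 4 units regardless of N. Recomputing L per unit gives 2, 5, 5, 5; average 4.25.

4.25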